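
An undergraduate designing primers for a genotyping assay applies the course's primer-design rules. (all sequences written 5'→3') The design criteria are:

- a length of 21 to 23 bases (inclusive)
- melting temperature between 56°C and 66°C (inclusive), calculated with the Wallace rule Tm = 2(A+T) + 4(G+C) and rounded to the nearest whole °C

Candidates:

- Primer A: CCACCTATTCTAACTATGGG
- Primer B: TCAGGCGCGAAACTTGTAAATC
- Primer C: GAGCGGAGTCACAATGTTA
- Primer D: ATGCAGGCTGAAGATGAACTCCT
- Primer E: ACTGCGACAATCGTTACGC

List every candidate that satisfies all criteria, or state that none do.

Primer A (20 nt, A=5 T=6 G=3 C=6): length 20, outside 21–23 ✗; Tm = 2·11 + 4·9 = 58°C ✓ — fails.
Primer B (22 nt, A=7 T=5 G=5 C=5): length 22 ✓; Tm = 2·12 + 4·10 = 64°C ✓ — passes.
Primer C (19 nt, A=6 T=4 G=6 C=3): length 19, outside 21–23 ✗; Tm = 2·10 + 4·9 = 56°C ✓ — fails.
Primer D (23 nt, A=7 T=5 G=6 C=5): length 23 ✓; Tm = 2·12 + 4·11 = 68°C, outside 56–66°C ✗ — fails.
Primer E (19 nt, A=5 T=4 G=4 C=6): length 19, outside 21–23 ✗; Tm = 2·9 + 4·10 = 58°C ✓ — fails.

Primer B only.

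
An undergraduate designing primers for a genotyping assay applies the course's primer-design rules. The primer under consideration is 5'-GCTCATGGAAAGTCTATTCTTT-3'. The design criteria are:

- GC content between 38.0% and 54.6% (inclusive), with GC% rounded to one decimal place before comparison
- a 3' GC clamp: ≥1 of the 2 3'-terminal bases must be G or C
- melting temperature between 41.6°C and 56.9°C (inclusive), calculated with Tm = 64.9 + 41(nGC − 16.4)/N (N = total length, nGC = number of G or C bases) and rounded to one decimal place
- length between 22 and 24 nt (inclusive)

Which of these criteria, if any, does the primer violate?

Fails: GC content, GC clamp.

Base counts: A=5, T=9, G=4, C=4 (length 22).
GC content: GC 8/22 = 36.4%, outside 38.0–54.6% ✗
GC clamp: 3' end TT has 0 G/C, need ≥1 ✗
Tm: Tm = 64.9 + 41·(8 − 16.4)/22 = 49.2°C ✓
length: length 22 ✓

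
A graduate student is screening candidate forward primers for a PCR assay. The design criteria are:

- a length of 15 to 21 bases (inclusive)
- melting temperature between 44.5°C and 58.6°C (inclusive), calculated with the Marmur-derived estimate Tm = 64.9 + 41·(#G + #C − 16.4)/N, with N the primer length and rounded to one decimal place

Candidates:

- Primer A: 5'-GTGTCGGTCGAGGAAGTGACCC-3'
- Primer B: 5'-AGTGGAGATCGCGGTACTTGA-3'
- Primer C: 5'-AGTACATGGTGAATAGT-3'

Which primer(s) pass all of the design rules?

Primer B only.

Primer A (22 nt, A=4 T=4 G=9 C=5): length 22, outside 15–21 ✗; Tm = 64.9 + 41·(14 − 16.4)/22 = 60.4°C, outside 44.5–58.6°C ✗ — fails.
Primer B (21 nt, A=5 T=5 G=8 C=3): length 21 ✓; Tm = 64.9 + 41·(11 − 16.4)/21 = 54.4°C ✓ — passes.
Primer C (17 nt, A=6 T=5 G=5 C=1): length 17 ✓; Tm = 64.9 + 41·(6 − 16.4)/17 = 39.8°C, outside 44.5–58.6°C ✗ — fails.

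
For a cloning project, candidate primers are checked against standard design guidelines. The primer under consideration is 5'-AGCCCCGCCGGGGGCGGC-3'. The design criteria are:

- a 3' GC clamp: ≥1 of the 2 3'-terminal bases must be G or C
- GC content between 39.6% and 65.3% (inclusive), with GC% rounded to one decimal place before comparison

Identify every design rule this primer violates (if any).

Base counts: A=1, T=0, G=9, C=8 (length 18).
GC clamp: 3' end GC has 2 G/C ✓
GC content: GC 17/18 = 94.4%, outside 39.6–65.3% ✗

Fails: GC content.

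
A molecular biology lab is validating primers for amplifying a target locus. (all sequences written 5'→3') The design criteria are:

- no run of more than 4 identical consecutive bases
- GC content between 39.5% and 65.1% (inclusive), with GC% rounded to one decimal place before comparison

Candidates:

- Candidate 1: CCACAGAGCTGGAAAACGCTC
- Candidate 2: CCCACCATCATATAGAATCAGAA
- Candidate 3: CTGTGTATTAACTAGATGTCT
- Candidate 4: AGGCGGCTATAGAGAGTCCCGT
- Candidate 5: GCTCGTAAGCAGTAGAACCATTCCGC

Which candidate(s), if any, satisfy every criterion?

Candidate 1 (21 nt, A=7 T=2 G=5 C=7): longest run = 4 ✓; GC 12/21 = 57.1% ✓ — passes.
Candidate 2 (23 nt, A=10 T=4 G=2 C=7): longest run = 3 ✓; GC 9/23 = 39.1%, outside 39.5–65.1% ✗ — fails.
Candidate 3 (21 nt, A=5 T=9 G=4 C=3): longest run = 2 ✓; GC 7/21 = 33.3%, outside 39.5–65.1% ✗ — fails.
Candidate 4 (22 nt, A=5 T=4 G=8 C=5): longest run = 3 ✓; GC 13/22 = 59.1% ✓ — passes.
Candidate 5 (26 nt, A=7 T=5 G=6 C=8): longest run = 2 ✓; GC 14/26 = 53.8% ✓ — passes.

Candidate 1, Candidate 4 and Candidate 5.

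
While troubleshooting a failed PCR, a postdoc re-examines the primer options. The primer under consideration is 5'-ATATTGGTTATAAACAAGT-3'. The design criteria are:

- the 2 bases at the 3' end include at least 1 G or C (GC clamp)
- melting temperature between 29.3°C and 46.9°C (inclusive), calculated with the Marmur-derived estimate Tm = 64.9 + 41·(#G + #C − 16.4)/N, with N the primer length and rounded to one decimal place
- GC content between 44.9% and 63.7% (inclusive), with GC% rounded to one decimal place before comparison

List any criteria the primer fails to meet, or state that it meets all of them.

Base counts: A=8, T=7, G=3, C=1 (length 19).
GC clamp: 3' end GT has 1 G/C ✓
Tm: Tm = 64.9 + 41·(4 − 16.4)/19 = 38.1°C ✓
GC content: GC 4/19 = 21.1%, outside 44.9–63.7% ✗

Fails: GC content.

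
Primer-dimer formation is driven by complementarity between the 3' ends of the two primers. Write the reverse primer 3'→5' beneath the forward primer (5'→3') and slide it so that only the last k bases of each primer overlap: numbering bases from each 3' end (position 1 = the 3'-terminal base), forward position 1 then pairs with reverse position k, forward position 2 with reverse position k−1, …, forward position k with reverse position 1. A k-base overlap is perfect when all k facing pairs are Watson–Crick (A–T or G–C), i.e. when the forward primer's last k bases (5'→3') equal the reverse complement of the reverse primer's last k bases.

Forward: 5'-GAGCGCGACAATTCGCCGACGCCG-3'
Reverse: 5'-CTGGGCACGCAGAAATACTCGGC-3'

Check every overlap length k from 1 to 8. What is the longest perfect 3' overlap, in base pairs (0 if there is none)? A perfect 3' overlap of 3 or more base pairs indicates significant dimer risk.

Longest perfect overlap: 4 complementary base pairs; significant dimer risk (threshold 3).

Last 8 bases (5'→3') — forward …CGACGCCG, reverse …TACTCGGC.
Reverse complement of the reverse primer's last 8 bases: GCCGAGTA; its first k bases are the reverse complement of the reverse primer's last k bases, so a perfect k-base overlap needs the forward primer's last k bases to equal them.
Comparing (forward last k vs required): k=1: G vs G ✓; k=2: CG vs GC ✗; k=3: CCG vs GCC ✗; k=4: GCCG vs GCCG ✓; k=5: CGCCG vs GCCGA ✗; k=6: ACGCCG vs GCCGAG ✗; k=7: GACGCCG vs GCCGAGT ✗; k=8: CGACGCCG vs GCCGAGTA ✗.
Perfect overlaps at k = 1, 4; the largest is 4.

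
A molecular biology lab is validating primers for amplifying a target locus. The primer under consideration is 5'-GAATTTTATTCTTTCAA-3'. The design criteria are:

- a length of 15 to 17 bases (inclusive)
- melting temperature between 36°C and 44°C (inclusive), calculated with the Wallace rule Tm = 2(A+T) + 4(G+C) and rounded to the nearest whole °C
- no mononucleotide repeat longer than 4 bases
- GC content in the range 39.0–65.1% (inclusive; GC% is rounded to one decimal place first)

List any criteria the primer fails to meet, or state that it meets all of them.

Base counts: A=5, T=9, G=1, C=2 (length 17).
length: length 17 ✓
Tm: Tm = 2·14 + 4·3 = 40°C ✓
homopolymer run: longest run = 4 ✓
GC content: GC 3/17 = 17.6%, outside 39.0–65.1% ✗

Fails: GC content.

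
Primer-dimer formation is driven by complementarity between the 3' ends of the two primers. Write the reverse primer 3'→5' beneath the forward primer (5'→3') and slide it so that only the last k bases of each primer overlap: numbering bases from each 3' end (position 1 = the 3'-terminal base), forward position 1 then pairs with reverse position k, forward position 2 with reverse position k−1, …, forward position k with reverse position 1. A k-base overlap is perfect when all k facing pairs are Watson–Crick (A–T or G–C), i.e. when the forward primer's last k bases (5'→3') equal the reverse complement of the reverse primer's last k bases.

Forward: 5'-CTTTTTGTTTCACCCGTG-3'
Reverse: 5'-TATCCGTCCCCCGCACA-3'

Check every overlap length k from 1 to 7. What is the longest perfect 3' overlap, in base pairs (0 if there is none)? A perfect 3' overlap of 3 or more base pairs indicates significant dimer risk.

Longest perfect overlap: 2 complementary base pairs; below the dimer-risk threshold (threshold 3).

Last 7 bases (5'→3') — forward …ACCCGTG, reverse …CCGCACA.
Reverse complement of the reverse primer's last 7 bases: TGTGCGG; its first k bases are the reverse complement of the reverse primer's last k bases, so a perfect k-base overlap needs the forward primer's last k bases to equal them.
Comparing (forward last k vs required): k=1: G vs T ✗; k=2: TG vs TG ✓; k=3: GTG vs TGT ✗; k=4: CGTG vs TGTG ✗; k=5: CCGTG vs TGTGC ✗; k=6: CCCGTG vs TGTGCG ✗; k=7: ACCCGTG vs TGTGCGG ✗.
Only k = 2 is perfect, so the longest perfect 3' overlap is 2.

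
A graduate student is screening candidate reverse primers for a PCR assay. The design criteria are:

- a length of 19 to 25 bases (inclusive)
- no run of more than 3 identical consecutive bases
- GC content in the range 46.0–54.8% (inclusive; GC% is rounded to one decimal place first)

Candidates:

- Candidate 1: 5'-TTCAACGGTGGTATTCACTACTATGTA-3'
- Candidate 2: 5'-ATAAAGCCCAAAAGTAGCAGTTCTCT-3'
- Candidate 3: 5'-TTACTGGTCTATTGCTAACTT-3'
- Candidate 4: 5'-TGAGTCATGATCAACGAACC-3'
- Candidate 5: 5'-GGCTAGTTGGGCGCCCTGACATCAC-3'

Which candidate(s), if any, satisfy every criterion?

None of the candidates satisfy all criteria.

Candidate 1 (27 nt, A=7 T=10 G=5 C=5): length 27, outside 19–25 ✗; longest run = 2 ✓; GC 10/27 = 37.0%, outside 46.0–54.8% ✗ — fails.
Candidate 2 (26 nt, A=10 T=6 G=4 C=6): length 26, outside 19–25 ✗; longest run = 4, exceeds 3 ✗; GC 10/26 = 38.5%, outside 46.0–54.8% ✗ — fails.
Candidate 3 (21 nt, A=4 T=10 G=3 C=4): length 21 ✓; longest run = 2 ✓; GC 7/21 = 33.3%, outside 46.0–54.8% ✗ — fails.
Candidate 4 (20 nt, A=7 T=4 G=4 C=5): length 20 ✓; longest run = 2 ✓; GC 9/20 = 45.0%, outside 46.0–54.8% ✗ — fails.
Candidate 5 (25 nt, A=4 T=5 G=8 C=8): length 25 ✓; longest run = 3 ✓; GC 16/25 = 64.0%, outside 46.0–54.8% ✗ — fails.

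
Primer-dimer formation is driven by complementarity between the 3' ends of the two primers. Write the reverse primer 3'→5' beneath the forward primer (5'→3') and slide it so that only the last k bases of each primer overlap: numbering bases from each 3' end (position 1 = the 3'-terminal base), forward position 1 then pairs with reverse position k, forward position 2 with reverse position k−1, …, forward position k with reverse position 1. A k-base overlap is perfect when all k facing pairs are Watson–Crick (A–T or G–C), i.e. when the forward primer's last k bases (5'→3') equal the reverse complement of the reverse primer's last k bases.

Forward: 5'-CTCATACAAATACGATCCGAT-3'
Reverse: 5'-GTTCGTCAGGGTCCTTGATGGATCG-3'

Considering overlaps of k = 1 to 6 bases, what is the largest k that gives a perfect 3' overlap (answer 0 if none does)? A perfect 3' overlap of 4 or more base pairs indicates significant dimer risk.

Last 6 bases (5'→3') — forward …TCCGAT, reverse …GGATCG.
Reverse complement of the reverse primer's last 6 bases: CGATCC; its first k bases are the reverse complement of the reverse primer's last k bases, so a perfect k-base overlap needs the forward primer's last k bases to equal them.
Comparing (forward last k vs required): k=1: T vs C ✗; k=2: AT vs CG ✗; k=3: GAT vs CGA ✗; k=4: CGAT vs CGAT ✓; k=5: CCGAT vs CGATC ✗; k=6: TCCGAT vs CGATCC ✗.
Only k = 4 is perfect, so the longest perfect 3' overlap is 4.

Longest perfect overlap: 4 complementary base pairs; significant dimer risk (threshold 4).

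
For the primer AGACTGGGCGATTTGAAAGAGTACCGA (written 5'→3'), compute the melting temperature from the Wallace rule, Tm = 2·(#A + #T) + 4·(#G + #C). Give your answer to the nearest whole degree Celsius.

Base counts: A=9, T=5, G=9, C=4 (length 27).
Tm = 2·(9+5) + 4·(9+4) = 2·14 + 4·13 = 28 + 52 = 80°C.

80°C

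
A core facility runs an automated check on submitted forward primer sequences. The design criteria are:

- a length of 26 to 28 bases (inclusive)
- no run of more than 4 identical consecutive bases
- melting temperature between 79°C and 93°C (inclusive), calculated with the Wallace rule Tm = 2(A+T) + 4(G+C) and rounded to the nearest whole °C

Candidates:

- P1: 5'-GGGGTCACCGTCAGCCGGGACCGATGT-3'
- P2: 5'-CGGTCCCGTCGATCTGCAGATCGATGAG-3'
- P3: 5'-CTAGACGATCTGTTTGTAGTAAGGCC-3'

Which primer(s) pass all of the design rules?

P1 (27 nt, A=4 T=4 G=11 C=8): length 27 ✓; longest run = 4 ✓; Tm = 2·8 + 4·19 = 92°C ✓ — passes.
P2 (28 nt, A=5 T=6 G=9 C=8): length 28 ✓; longest run = 3 ✓; Tm = 2·11 + 4·17 = 90°C ✓ — passes.
P3 (26 nt, A=6 T=8 G=7 C=5): length 26 ✓; longest run = 3 ✓; Tm = 2·14 + 4·12 = 76°C, outside 79–93°C ✗ — fails.

P1 and P2.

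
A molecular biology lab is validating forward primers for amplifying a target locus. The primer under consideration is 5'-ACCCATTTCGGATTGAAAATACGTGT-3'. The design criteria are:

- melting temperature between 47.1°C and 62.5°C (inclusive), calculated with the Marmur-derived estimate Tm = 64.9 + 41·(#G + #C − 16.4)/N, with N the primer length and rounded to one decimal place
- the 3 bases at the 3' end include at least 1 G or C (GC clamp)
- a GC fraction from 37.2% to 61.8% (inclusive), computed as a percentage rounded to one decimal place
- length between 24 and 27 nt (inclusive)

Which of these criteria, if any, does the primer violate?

Base counts: A=8, T=8, G=5, C=5 (length 26).
Tm: Tm = 64.9 + 41·(10 − 16.4)/26 = 54.8°C ✓
GC clamp: 3' end TGT has 1 G/C ✓
GC content: GC 10/26 = 38.5% ✓
length: length 26 ✓

Meets all criteria.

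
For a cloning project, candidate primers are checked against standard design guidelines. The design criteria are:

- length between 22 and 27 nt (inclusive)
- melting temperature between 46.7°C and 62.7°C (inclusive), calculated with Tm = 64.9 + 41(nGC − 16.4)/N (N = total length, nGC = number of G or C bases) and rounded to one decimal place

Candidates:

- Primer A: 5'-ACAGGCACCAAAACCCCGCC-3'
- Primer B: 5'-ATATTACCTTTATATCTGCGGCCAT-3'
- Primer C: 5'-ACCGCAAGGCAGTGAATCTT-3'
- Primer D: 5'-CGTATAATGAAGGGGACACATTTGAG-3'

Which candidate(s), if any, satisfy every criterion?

Primer A (20 nt, A=7 T=0 G=3 C=10): length 20, outside 22–27 ✗; Tm = 64.9 + 41·(13 − 16.4)/20 = 57.9°C ✓ — fails.
Primer B (25 nt, A=6 T=10 G=3 C=6): length 25 ✓; Tm = 64.9 + 41·(9 − 16.4)/25 = 52.8°C ✓ — passes.
Primer C (20 nt, A=6 T=4 G=5 C=5): length 20, outside 22–27 ✗; Tm = 64.9 + 41·(10 − 16.4)/20 = 51.8°C ✓ — fails.
Primer D (26 nt, A=9 T=6 G=8 C=3): length 26 ✓; Tm = 64.9 + 41·(11 − 16.4)/26 = 56.4°C ✓ — passes.

Primer B and Primer D.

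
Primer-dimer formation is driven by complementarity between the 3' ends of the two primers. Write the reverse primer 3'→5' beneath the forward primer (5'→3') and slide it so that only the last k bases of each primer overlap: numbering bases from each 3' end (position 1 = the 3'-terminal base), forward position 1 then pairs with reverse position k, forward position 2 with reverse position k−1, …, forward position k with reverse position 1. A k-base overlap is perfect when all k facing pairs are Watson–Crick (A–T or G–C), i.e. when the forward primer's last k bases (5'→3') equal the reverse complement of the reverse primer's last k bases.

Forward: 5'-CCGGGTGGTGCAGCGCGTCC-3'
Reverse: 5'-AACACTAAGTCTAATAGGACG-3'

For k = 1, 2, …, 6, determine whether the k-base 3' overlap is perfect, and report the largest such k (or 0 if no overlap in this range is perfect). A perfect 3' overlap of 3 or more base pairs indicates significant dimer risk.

Longest perfect overlap: 5 complementary base pairs; significant dimer risk (threshold 3).

Last 6 bases (5'→3') — forward …GCGTCC, reverse …AGGACG.
Reverse complement of the reverse primer's last 6 bases: CGTCCT; its first k bases are the reverse complement of the reverse primer's last k bases, so a perfect k-base overlap needs the forward primer's last k bases to equal them.
Comparing (forward last k vs required): k=1: C vs C ✓; k=2: CC vs CG ✗; k=3: TCC vs CGT ✗; k=4: GTCC vs CGTC ✗; k=5: CGTCC vs CGTCC ✓; k=6: GCGTCC vs CGTCCT ✗.
Perfect overlaps at k = 1, 5; the largest is 5.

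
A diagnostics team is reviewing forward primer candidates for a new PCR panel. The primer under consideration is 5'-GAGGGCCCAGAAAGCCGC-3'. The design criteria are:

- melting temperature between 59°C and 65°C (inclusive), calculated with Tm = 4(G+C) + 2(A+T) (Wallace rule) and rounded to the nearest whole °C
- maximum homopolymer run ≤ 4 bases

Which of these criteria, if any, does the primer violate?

Meets all criteria.

Base counts: A=5, T=0, G=7, C=6 (length 18).
Tm: Tm = 2·5 + 4·13 = 62°C ✓
homopolymer run: longest run = 3 ✓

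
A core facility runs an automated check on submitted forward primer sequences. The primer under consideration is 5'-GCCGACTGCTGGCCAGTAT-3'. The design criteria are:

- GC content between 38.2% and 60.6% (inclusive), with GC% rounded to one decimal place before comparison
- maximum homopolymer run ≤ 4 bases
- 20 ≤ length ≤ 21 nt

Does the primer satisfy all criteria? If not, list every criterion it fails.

Fails: GC content, length.

Base counts: A=3, T=4, G=6, C=6 (length 19).
GC content: GC 12/19 = 63.2%, outside 38.2–60.6% ✗
homopolymer run: longest run = 2 ✓
length: length 19, outside 20–21 ✗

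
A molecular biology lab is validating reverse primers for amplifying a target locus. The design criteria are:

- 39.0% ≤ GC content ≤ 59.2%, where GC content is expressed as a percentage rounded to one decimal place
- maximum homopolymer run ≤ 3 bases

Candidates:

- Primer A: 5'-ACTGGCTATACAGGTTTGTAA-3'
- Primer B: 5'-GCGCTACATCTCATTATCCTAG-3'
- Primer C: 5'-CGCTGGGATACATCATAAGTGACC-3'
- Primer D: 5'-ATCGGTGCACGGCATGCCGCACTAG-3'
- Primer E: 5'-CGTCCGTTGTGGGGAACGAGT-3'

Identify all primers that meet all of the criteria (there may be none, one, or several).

Primer B and Primer C.

Primer A (21 nt, A=6 T=7 G=5 C=3): GC 8/21 = 38.1%, outside 39.0–59.2% ✗; longest run = 3 ✓ — fails.
Primer B (22 nt, A=5 T=7 G=3 C=7): GC 10/22 = 45.5% ✓; longest run = 2 ✓ — passes.
Primer C (24 nt, A=7 T=5 G=6 C=6): GC 12/24 = 50.0% ✓; longest run = 3 ✓ — passes.
Primer D (25 nt, A=5 T=4 G=8 C=8): GC 16/25 = 64.0%, outside 39.0–59.2% ✗; longest run = 2 ✓ — fails.
Primer E (21 nt, A=3 T=5 G=9 C=4): GC 13/21 = 61.9%, outside 39.0–59.2% ✗; longest run = 4, exceeds 3 ✗ — fails.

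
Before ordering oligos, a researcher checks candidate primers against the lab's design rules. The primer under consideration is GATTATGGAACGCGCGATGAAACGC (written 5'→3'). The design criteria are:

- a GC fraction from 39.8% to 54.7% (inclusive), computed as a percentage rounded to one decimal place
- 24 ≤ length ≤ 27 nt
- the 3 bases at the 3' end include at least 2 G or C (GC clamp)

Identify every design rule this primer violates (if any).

Base counts: A=8, T=4, G=8, C=5 (length 25).
GC content: GC 13/25 = 52.0% ✓
length: length 25 ✓
GC clamp: 3' end CGC has 3 G/C ✓

Meets all criteria.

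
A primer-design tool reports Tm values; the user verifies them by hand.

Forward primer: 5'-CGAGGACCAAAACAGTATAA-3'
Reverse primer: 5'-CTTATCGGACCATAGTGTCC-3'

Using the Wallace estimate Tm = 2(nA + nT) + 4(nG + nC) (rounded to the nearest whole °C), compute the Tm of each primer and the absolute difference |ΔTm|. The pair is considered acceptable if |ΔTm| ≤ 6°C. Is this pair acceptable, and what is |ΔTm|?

|ΔTm| = 4°C; the pair is acceptable.

Forward: A=10 T=2 G=4 C=4 → Tm = 2·12 + 4·8 = 56°C.
Reverse: A=4 T=6 G=4 C=6 → Tm = 2·10 + 4·10 = 60°C.
|ΔTm| = |56 − 60| = 4°C, ≤ 6°C.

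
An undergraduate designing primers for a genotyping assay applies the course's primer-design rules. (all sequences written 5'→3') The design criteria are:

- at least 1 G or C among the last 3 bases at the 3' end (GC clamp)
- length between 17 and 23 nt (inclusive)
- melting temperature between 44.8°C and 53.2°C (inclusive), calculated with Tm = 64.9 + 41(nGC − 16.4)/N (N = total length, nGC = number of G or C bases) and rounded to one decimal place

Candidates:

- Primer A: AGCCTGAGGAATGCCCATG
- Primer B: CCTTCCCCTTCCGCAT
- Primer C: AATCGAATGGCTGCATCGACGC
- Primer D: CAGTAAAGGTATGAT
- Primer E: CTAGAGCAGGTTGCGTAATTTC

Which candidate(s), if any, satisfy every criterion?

Primer A and Primer E.

Primer A (19 nt, A=5 T=3 G=6 C=5): 3' end ATG has 1 G/C ✓; length 19 ✓; Tm = 64.9 + 41·(11 − 16.4)/19 = 53.2°C ✓ — passes.
Primer B (16 nt, A=1 T=5 G=1 C=9): 3' end CAT has 1 G/C ✓; length 16, outside 17–23 ✗; Tm = 64.9 + 41·(10 − 16.4)/16 = 48.5°C ✓ — fails.
Primer C (22 nt, A=6 T=4 G=6 C=6): 3' end CGC has 3 G/C ✓; length 22 ✓; Tm = 64.9 + 41·(12 − 16.4)/22 = 56.7°C, outside 44.8–53.2°C ✗ — fails.
Primer D (15 nt, A=6 T=4 G=4 C=1): 3' end GAT has 1 G/C ✓; length 15, outside 17–23 ✗; Tm = 64.9 + 41·(5 − 16.4)/15 = 33.7°C, outside 44.8–53.2°C ✗ — fails.
Primer E (22 nt, A=5 T=7 G=6 C=4): 3' end TTC has 1 G/C ✓; length 22 ✓; Tm = 64.9 + 41·(10 − 16.4)/22 = 53.0°C ✓ — passes.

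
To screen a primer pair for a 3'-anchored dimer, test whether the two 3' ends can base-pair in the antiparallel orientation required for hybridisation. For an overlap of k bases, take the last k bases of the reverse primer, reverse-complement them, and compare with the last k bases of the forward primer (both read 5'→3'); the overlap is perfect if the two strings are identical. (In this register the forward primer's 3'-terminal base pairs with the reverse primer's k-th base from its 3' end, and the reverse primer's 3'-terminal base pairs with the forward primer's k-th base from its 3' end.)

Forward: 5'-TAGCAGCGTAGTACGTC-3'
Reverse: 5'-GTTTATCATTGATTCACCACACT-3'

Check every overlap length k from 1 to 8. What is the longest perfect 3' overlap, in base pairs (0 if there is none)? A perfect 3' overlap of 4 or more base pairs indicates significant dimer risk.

Longest perfect overlap: 0 complementary base pairs; below the dimer-risk threshold (threshold 4).

Last 8 bases (5'→3') — forward …AGTACGTC, reverse …ACCACACT.
Reverse complement of the reverse primer's last 8 bases: AGTGTGGT; its first k bases are the reverse complement of the reverse primer's last k bases, so a perfect k-base overlap needs the forward primer's last k bases to equal them.
Comparing (forward last k vs required): k=1: C vs A ✗; k=2: TC vs AG ✗; k=3: GTC vs AGT ✗; k=4: CGTC vs AGTG ✗; k=5: ACGTC vs AGTGT ✗; k=6: TACGTC vs AGTGTG ✗; k=7: GTACGTC vs AGTGTGG ✗; k=8: AGTACGTC vs AGTGTGGT ✗.
No overlap length from 1 to 8 is perfect, so the longest perfect 3' overlap is 0.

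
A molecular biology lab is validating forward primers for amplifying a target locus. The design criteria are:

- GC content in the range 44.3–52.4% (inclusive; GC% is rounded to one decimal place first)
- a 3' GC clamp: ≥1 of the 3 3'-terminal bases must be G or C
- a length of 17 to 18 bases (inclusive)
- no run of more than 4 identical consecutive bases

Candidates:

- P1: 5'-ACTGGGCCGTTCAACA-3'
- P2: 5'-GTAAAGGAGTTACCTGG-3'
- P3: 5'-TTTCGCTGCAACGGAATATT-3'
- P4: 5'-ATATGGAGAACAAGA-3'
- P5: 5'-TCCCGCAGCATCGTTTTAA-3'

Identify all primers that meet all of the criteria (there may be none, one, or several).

P2 only.

P1 (16 nt, A=4 T=3 G=4 C=5): GC 9/16 = 56.3%, outside 44.3–52.4% ✗; 3' end ACA has 1 G/C ✓; length 16, outside 17–18 ✗; longest run = 3 ✓ — fails.
P2 (17 nt, A=5 T=4 G=6 C=2): GC 8/17 = 47.1% ✓; 3' end TGG has 2 G/C ✓; length 17 ✓; longest run = 3 ✓ — passes.
P3 (20 nt, A=5 T=7 G=4 C=4): GC 8/20 = 40.0%, outside 44.3–52.4% ✗; 3' end ATT has 0 G/C, need ≥1 ✗; length 20, outside 17–18 ✗; longest run = 3 ✓ — fails.
P4 (15 nt, A=8 T=2 G=4 C=1): GC 5/15 = 33.3%, outside 44.3–52.4% ✗; 3' end AGA has 1 G/C ✓; length 15, outside 17–18 ✗; longest run = 2 ✓ — fails.
P5 (19 nt, A=4 T=6 G=3 C=6): GC 9/19 = 47.4% ✓; 3' end TAA has 0 G/C, need ≥1 ✗; length 19, outside 17–18 ✗; longest run = 4 ✓ — fails.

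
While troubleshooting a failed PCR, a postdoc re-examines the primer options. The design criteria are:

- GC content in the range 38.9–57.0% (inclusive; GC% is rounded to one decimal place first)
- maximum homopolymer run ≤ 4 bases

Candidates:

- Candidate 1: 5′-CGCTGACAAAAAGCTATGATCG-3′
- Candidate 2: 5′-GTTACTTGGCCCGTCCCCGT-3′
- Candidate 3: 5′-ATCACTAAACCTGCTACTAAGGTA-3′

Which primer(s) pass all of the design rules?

None of the candidates satisfy all criteria.

Candidate 1 (22 nt, A=8 T=4 G=5 C=5): GC 10/22 = 45.5% ✓; longest run = 5, exceeds 4 ✗ — fails.
Candidate 2 (20 nt, A=1 T=6 G=5 C=8): GC 13/20 = 65.0%, outside 38.9–57.0% ✗; longest run = 4 ✓ — fails.
Candidate 3 (24 nt, A=9 T=6 G=3 C=6): GC 9/24 = 37.5%, outside 38.9–57.0% ✗; longest run = 3 ✓ — fails.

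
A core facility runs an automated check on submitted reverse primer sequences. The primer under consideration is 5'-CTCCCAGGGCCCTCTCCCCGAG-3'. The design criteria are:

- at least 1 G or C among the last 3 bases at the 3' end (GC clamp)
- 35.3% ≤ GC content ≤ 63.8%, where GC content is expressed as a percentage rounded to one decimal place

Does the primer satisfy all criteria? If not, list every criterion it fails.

Base counts: A=2, T=3, G=5, C=12 (length 22).
GC clamp: 3' end GAG has 2 G/C ✓
GC content: GC 17/22 = 77.3%, outside 35.3–63.8% ✗

Fails: GC content.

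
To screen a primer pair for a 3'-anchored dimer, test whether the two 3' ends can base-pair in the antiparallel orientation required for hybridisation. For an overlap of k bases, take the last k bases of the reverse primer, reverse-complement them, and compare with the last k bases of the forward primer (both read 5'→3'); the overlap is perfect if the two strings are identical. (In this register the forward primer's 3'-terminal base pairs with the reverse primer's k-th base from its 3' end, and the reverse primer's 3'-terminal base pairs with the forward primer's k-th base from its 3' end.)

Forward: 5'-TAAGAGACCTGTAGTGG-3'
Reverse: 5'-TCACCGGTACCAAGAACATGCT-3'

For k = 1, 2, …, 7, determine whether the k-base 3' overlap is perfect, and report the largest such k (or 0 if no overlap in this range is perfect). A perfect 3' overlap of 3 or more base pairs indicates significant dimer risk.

Last 7 bases (5'→3') — forward …GTAGTGG, reverse …ACATGCT.
Reverse complement of the reverse primer's last 7 bases: AGCATGT; its first k bases are the reverse complement of the reverse primer's last k bases, so a perfect k-base overlap needs the forward primer's last k bases to equal them.
Comparing (forward last k vs required): k=1: G vs A ✗; k=2: GG vs AG ✗; k=3: TGG vs AGC ✗; k=4: GTGG vs AGCA ✗; k=5: AGTGG vs AGCAT ✗; k=6: TAGTGG vs AGCATG ✗; k=7: GTAGTGG vs AGCATGT ✗.
No overlap length from 1 to 7 is perfect, so the longest perfect 3' overlap is 0.

Longest perfect overlap: 0 complementary base pairs; below the dimer-risk threshold (threshold 3).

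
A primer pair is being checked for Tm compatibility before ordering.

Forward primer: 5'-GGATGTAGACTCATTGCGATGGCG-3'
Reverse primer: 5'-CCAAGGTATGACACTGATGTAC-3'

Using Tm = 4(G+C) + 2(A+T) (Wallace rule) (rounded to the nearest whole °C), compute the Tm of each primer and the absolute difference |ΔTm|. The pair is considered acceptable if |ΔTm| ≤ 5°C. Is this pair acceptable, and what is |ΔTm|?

Forward: A=5 T=6 G=9 C=4 → Tm = 2·11 + 4·13 = 74°C.
Reverse: A=7 T=5 G=5 C=5 → Tm = 2·12 + 4·10 = 64°C.
|ΔTm| = |74 − 64| = 10°C, > 5°C.

|ΔTm| = 10°C; the pair is not acceptable.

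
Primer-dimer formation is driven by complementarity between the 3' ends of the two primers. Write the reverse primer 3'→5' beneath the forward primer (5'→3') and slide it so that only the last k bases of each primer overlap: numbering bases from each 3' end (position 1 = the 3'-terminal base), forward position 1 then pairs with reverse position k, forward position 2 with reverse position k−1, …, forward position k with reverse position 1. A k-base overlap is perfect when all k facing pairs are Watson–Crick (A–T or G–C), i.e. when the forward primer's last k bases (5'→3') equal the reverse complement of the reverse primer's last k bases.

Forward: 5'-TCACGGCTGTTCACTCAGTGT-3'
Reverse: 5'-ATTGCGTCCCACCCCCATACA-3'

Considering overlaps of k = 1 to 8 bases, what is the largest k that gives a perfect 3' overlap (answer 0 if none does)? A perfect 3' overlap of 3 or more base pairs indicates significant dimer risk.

Last 8 bases (5'→3') — forward …CTCAGTGT, reverse …CCCATACA.
Reverse complement of the reverse primer's last 8 bases: TGTATGGG; its first k bases are the reverse complement of the reverse primer's last k bases, so a perfect k-base overlap needs the forward primer's last k bases to equal them.
Comparing (forward last k vs required): k=1: T vs T ✓; k=2: GT vs TG ✗; k=3: TGT vs TGT ✓; k=4: GTGT vs TGTA ✗; k=5: AGTGT vs TGTAT ✗; k=6: CAGTGT vs TGTATG ✗; k=7: TCAGTGT vs TGTATGG ✗; k=8: CTCAGTGT vs TGTATGGG ✗.
Perfect overlaps at k = 1, 3; the largest is 3.

Longest perfect overlap: 3 complementary base pairs; significant dimer risk (threshold 3).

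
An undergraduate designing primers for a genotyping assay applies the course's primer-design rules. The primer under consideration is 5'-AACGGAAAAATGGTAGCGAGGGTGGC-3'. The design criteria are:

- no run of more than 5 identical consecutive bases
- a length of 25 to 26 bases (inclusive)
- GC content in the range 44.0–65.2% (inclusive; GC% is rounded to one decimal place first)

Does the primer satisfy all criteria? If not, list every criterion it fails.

Meets all criteria.

Base counts: A=9, T=3, G=11, C=3 (length 26).
homopolymer run: longest run = 5 ✓
length: length 26 ✓
GC content: GC 14/26 = 53.8% ✓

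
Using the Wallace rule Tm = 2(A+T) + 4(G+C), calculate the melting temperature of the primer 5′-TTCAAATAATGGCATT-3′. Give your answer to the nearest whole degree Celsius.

Base counts: A=6, T=6, G=2, C=2 (length 16).
Tm = 2·(6+6) + 4·(2+2) = 2·12 + 4·4 = 24 + 16 = 40°C.

40°C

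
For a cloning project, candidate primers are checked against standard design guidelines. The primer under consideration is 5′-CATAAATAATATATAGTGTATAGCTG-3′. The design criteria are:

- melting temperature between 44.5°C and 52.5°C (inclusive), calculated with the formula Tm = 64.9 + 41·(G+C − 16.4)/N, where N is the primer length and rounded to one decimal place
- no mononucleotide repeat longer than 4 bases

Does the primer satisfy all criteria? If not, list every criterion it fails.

Base counts: A=11, T=9, G=4, C=2 (length 26).
Tm: Tm = 64.9 + 41·(6 − 16.4)/26 = 48.5°C ✓
homopolymer run: longest run = 3 ✓

Meets all criteria.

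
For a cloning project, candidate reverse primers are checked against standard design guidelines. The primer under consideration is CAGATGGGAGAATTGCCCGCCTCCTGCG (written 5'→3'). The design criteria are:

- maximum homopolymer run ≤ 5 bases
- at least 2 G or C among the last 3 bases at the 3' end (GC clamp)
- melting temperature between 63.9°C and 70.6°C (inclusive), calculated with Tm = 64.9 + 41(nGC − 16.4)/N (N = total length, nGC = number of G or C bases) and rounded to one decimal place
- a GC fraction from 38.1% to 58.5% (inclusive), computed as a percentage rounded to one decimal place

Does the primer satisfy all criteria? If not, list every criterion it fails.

Fails: GC content.

Base counts: A=5, T=5, G=9, C=9 (length 28).
homopolymer run: longest run = 3 ✓
GC clamp: 3' end GCG has 3 G/C ✓
Tm: Tm = 64.9 + 41·(18 − 16.4)/28 = 67.2°C ✓
GC content: GC 18/28 = 64.3%, outside 38.1–58.5% ✗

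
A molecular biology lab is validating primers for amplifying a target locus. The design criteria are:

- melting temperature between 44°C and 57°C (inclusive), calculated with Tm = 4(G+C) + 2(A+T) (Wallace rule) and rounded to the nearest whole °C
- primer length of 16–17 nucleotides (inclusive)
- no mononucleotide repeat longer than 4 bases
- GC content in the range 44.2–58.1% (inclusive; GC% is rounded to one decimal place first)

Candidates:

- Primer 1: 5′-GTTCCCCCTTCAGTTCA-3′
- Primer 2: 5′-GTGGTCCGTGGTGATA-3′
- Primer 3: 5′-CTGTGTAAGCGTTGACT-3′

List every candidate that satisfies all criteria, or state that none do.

Primer 1 (17 nt, A=2 T=6 G=2 C=7): Tm = 2·8 + 4·9 = 52°C ✓; length 17 ✓; longest run = 5, exceeds 4 ✗; GC 9/17 = 52.9% ✓ — fails.
Primer 2 (16 nt, A=2 T=5 G=7 C=2): Tm = 2·7 + 4·9 = 50°C ✓; length 16 ✓; longest run = 2 ✓; GC 9/16 = 56.3% ✓ — passes.
Primer 3 (17 nt, A=3 T=6 G=5 C=3): Tm = 2·9 + 4·8 = 50°C ✓; length 17 ✓; longest run = 2 ✓; GC 8/17 = 47.1% ✓ — passes.

Primer 2 and Primer 3.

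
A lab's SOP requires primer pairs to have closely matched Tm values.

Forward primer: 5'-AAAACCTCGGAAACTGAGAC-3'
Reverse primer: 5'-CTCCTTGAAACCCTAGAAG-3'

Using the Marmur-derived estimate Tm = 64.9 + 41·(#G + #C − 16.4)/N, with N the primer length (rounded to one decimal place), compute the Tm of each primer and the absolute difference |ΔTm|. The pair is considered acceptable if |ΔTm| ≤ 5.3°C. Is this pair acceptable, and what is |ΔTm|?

Forward: G+C = 9, N = 20 → Tm = 64.9 + 41·(9 − 16.4)/20 = 49.7°C.
Reverse: G+C = 9, N = 19 → Tm = 64.9 + 41·(9 − 16.4)/19 = 48.9°C.
|ΔTm| = |49.7 − 48.9| = 0.8°C, ≤ 5.3°C.

|ΔTm| = 0.8°C; the pair is acceptable.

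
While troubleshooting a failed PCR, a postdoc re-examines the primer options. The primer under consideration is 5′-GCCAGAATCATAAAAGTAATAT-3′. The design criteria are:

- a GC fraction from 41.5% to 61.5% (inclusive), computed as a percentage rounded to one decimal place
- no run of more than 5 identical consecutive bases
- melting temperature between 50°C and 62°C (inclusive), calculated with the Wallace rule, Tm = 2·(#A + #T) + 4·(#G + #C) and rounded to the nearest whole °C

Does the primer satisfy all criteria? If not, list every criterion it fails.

Fails: GC content.

Base counts: A=11, T=5, G=3, C=3 (length 22).
GC content: GC 6/22 = 27.3%, outside 41.5–61.5% ✗
homopolymer run: longest run = 4 ✓
Tm: Tm = 2·16 + 4·6 = 56°C ✓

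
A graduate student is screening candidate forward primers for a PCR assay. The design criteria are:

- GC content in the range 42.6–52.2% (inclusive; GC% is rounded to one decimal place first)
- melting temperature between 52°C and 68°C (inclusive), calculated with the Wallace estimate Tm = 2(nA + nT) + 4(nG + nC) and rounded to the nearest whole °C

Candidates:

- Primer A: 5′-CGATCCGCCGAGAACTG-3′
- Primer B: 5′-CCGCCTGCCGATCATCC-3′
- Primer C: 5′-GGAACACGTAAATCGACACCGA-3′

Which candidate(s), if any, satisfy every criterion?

Primer A (17 nt, A=4 T=2 G=5 C=6): GC 11/17 = 64.7%, outside 42.6–52.2% ✗; Tm = 2·6 + 4·11 = 56°C ✓ — fails.
Primer B (17 nt, A=2 T=3 G=3 C=9): GC 12/17 = 70.6%, outside 42.6–52.2% ✗; Tm = 2·5 + 4·12 = 58°C ✓ — fails.
Primer C (22 nt, A=9 T=2 G=5 C=6): GC 11/22 = 50.0% ✓; Tm = 2·11 + 4·11 = 66°C ✓ — passes.

Primer C only.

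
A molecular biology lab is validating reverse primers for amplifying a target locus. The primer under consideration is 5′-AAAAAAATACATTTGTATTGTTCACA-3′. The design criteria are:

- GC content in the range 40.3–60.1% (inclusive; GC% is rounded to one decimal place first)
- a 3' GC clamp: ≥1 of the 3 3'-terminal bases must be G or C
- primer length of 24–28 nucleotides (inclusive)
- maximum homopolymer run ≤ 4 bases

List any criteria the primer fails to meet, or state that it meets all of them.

Base counts: A=12, T=9, G=2, C=3 (length 26).
GC content: GC 5/26 = 19.2%, outside 40.3–60.1% ✗
GC clamp: 3' end ACA has 1 G/C ✓
length: length 26 ✓
homopolymer run: longest run = 7, exceeds 4 ✗

Fails: GC content, homopolymer run.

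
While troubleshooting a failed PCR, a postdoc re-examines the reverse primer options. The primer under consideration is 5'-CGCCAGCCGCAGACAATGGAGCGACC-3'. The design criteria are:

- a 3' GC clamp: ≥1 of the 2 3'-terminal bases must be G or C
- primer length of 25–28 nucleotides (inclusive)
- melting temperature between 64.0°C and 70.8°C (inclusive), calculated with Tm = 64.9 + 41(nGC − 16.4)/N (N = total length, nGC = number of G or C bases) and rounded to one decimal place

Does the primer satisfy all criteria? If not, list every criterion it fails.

Meets all criteria.

Base counts: A=7, T=1, G=8, C=10 (length 26).
GC clamp: 3' end CC has 2 G/C ✓
length: length 26 ✓
Tm: Tm = 64.9 + 41·(18 − 16.4)/26 = 67.4°C ✓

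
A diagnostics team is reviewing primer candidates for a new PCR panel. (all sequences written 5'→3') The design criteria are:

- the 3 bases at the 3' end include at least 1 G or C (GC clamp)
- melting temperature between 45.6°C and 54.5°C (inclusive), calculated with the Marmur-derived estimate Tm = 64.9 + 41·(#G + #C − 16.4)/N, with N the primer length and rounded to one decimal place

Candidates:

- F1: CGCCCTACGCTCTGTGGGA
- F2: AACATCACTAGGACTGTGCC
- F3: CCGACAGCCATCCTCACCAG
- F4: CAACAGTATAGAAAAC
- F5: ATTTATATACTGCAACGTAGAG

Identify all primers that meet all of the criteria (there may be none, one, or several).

F2 and F5.

F1 (19 nt, A=2 T=4 G=6 C=7): 3' end GGA has 2 G/C ✓; Tm = 64.9 + 41·(13 − 16.4)/19 = 57.6°C, outside 45.6–54.5°C ✗ — fails.
F2 (20 nt, A=6 T=4 G=4 C=6): 3' end GCC has 3 G/C ✓; Tm = 64.9 + 41·(10 − 16.4)/20 = 51.8°C ✓ — passes.
F3 (20 nt, A=5 T=2 G=3 C=10): 3' end CAG has 2 G/C ✓; Tm = 64.9 + 41·(13 − 16.4)/20 = 57.9°C, outside 45.6–54.5°C ✗ — fails.
F4 (16 nt, A=9 T=2 G=2 C=3): 3' end AAC has 1 G/C ✓; Tm = 64.9 + 41·(5 − 16.4)/16 = 35.7°C, outside 45.6–54.5°C ✗ — fails.
F5 (22 nt, A=8 T=7 G=4 C=3): 3' end GAG has 2 G/C ✓; Tm = 64.9 + 41·(7 − 16.4)/22 = 47.4°C ✓ — passes.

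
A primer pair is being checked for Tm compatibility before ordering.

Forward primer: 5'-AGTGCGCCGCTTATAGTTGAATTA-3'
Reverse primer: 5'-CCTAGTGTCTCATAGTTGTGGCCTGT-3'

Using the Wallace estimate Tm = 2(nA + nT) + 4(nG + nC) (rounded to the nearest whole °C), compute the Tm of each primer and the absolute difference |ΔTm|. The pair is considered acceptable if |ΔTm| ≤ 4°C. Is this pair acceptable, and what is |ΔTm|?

|ΔTm| = 10°C; the pair is not acceptable.

Forward: A=6 T=8 G=6 C=4 → Tm = 2·14 + 4·10 = 68°C.
Reverse: A=3 T=10 G=7 C=6 → Tm = 2·13 + 4·13 = 78°C.
|ΔTm| = |68 − 78| = 10°C, > 4°C.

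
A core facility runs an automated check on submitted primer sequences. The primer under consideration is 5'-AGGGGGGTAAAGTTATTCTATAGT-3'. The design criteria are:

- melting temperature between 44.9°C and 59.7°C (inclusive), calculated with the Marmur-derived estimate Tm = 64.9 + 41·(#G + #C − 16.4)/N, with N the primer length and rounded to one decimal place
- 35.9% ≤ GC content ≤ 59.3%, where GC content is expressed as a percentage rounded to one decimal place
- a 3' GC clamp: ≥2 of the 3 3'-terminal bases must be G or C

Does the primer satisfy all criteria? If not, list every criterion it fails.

Fails: GC clamp.

Base counts: A=7, T=8, G=8, C=1 (length 24).
Tm: Tm = 64.9 + 41·(9 − 16.4)/24 = 52.3°C ✓
GC content: GC 9/24 = 37.5% ✓
GC clamp: 3' end AGT has 1 G/C, need ≥2 ✗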